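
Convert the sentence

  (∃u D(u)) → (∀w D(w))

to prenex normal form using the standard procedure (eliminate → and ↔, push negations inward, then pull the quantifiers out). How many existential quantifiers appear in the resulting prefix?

0

Rewrite implications/biconditionals: A → B as ¬A ∨ B.
  ¬(∃u D(u)) ∨ (∀w D(w))
Drive negations inward (¬∀x A ≡ ∃x ¬A, ¬∃x A ≡ ∀x ¬A, De Morgan for ∧/∨):
  (∀u ¬D(u)) ∨ (∀w D(w))
All bound variables are already distinct, so no renaming is needed.
Extract every quantifier outward, since the variables are now distinct and don't occur free across branches:
  ∀u ∀w (¬D(u) ∨ D(w))
The prefix is ∀u ∀w: 2 universal, 0 existential.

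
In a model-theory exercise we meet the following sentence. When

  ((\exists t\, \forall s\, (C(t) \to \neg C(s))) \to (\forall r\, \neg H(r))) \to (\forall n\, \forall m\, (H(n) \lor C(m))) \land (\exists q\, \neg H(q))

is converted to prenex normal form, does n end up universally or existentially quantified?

universal

First replace A → B with ¬A ∨ B.
  \neg (\neg (\exists t\, \forall s\, (\neg C(t) \lor \neg C(s))) \lor (\forall r\, \neg H(r))) \lor (\forall n\, \forall m\, (H(n) \lor C(m))) \land (\exists q\, \neg H(q))
Move each ¬ inward, flipping quantifiers it crosses:
  (\exists t\, \forall s\, (\neg C(t) \lor \neg C(s))) \land (\exists r\, H(r)) \lor (\forall n\, \forall m\, (H(n) \lor C(m))) \land (\exists q\, \neg H(q))
Pull the quantifiers to the front (each side's bound variable is not free in the other side):
  \exists t\, \forall s\, \exists r\, \forall n\, \forall m\, \exists q\, ((\neg C(t) \lor \neg C(s)) \land H(r) \lor (H(n) \lor C(m)) \land \neg H(q))
The quantifier \forall n sits under an even number of negations (counting the antecedent side of each →), so it remains universal.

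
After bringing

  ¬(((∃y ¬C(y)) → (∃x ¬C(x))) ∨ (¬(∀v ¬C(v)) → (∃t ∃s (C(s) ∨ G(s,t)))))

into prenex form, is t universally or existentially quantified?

First replace A → B with ¬A ∨ B.
  ¬(¬(∃y ¬C(y)) ∨ (∃x ¬C(x)) ∨ ¬¬(∀v ¬C(v)) ∨ (∃t ∃s (C(s) ∨ G(s,t))))
Move each ¬ inward, flipping quantifiers it crosses:
  (∃y ¬C(y)) ∧ (∀x C(x)) ∧ (∃v C(v)) ∧ (∀t ∀s (¬C(s) ∧ ¬G(s,t)))
All bound variables are already distinct, so no renaming is needed.
Finally move all quantifiers to the prefix:
  ∃y ∀x ∃v ∀t ∀s (¬C(y) ∧ C(x) ∧ C(v) ∧ ¬C(s) ∧ ¬G(s,t))
The quantifier ∃t sits under an odd number of negations (counting the antecedent side of each →), so it flips to ∀t.

universal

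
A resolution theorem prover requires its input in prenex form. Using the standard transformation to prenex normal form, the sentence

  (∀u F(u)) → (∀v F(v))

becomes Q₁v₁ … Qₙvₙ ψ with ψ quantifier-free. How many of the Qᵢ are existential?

1

Eliminate → and ↔ using ¬ and ∨.
  ¬(∀u F(u)) ∨ (∀v F(v))
Drive negations inward (¬∀x A ≡ ∃x ¬A, ¬∃x A ≡ ∀x ¬A, De Morgan for ∧/∨):
  (∃u ¬F(u)) ∨ (∀v F(v))
All bound variables are already distinct, so no renaming is needed.
Extract every quantifier outward, since the variables are now distinct and don't occur free across branches:
  ∃u ∀v (¬F(u) ∨ F(v))
The prefix is ∃u ∀v: 1 universal, 1 existential.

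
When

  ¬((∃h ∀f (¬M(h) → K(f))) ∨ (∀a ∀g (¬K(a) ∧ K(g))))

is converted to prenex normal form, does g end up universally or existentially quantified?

Eliminate → and ↔ using ¬ and ∨.
  ¬((∃h ∀f (¬¬M(h) ∨ K(f))) ∨ (∀a ∀g (¬K(a) ∧ K(g))))
Move each ¬ inward, flipping quantifiers it crosses:
  (∀h ∃f (¬M(h) ∧ ¬K(f))) ∧ (∃a ∃g (K(a) ∨ ¬K(g)))
Pull the quantifiers to the front (each side's bound variable is not free in the other side):
  ∀h ∃f ∃a ∃g (¬M(h) ∧ ¬K(f) ∧ (K(a) ∨ ¬K(g)))
The quantifier ∀g sits under an odd number of negations (counting the antecedent side of each →), so it flips to ∃g.

existential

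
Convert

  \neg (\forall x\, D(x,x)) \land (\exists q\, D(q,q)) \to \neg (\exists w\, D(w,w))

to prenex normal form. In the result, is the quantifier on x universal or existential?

Eliminate → and ↔ using ¬ and ∨.
  \neg (\neg (\forall x\, D(x,x)) \land (\exists q\, D(q,q))) \lor \neg (\exists w\, D(w,w))
Push ¬ through the quantifiers and connectives to reach negation normal form:
  (\forall x\, D(x,x)) \lor (\forall q\, \neg D(q,q)) \lor (\forall w\, \neg D(w,w))
All bound variables are already distinct, so no renaming is needed.
Finally move all quantifiers to the prefix:
  \forall x\, \forall q\, \forall w\, (D(x,x) \lor \neg D(q,q) \lor \neg D(w,w))
The quantifier \forall x sits under an even number of negations (counting the antecedent side of each →), so it remains universal.

universal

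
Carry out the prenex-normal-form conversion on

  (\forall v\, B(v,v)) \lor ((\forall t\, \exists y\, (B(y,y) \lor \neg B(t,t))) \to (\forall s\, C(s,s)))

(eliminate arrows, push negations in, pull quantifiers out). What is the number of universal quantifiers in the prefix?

Rewrite implications/biconditionals: A → B as ¬A ∨ B.
  (\forall v\, B(v,v)) \lor \neg (\forall t\, \exists y\, (B(y,y) \lor \neg B(t,t))) \lor (\forall s\, C(s,s))
Drive negations inward (¬∀x A ≡ ∃x ¬A, ¬∃x A ≡ ∀x ¬A, De Morgan for ∧/∨):
  (\forall v\, B(v,v)) \lor (\exists t\, \forall y\, (\neg B(y,y) \land B(t,t))) \lor (\forall s\, C(s,s))
Extract every quantifier outward, since the variables are now distinct and don't occur free across branches:
  \forall v\, \exists t\, \forall y\, \forall s\, (B(v,v) \lor \neg B(y,y) \land B(t,t) \lor C(s,s))
The prefix is \forall v \exists t \forall y \forall s: 3 universal, 1 existential.

3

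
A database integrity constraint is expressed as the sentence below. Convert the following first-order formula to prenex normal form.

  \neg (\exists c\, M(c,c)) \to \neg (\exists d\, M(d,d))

Rewrite implications/biconditionals: A → B as ¬A ∨ B.
  \neg \neg (\exists c\, M(c,c)) \lor \neg (\exists d\, M(d,d))
Drive negations inward (¬∀x A ≡ ∃x ¬A, ¬∃x A ≡ ∀x ¬A, De Morgan for ∧/∨):
  (\exists c\, M(c,c)) \lor (\forall d\, \neg M(d,d))
Extract every quantifier outward, since the variables are now distinct and don't occur free across branches:
  \exists c\, \forall d\, (M(c,c) \lor \neg M(d,d))

\exists c\, \forall d\, (M(c,c) \lor \neg M(d,d))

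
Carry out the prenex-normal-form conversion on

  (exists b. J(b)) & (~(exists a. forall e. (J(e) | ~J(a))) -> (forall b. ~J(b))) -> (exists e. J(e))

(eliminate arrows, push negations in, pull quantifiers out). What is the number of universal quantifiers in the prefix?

2

First replace A → B with ¬A ∨ B.
  ~((exists b. J(b)) & (~~(exists a. forall e. (J(e) | ~J(a))) | (forall b. ~J(b)))) | (exists e. J(e))
Move each ¬ inward, flipping quantifiers it crosses:
  (forall b. ~J(b)) | (forall a. exists e. (~J(e) & J(a))) & (exists b. J(b)) | (exists e. J(e))
Give each quantifier a distinct variable: b↦u1, e↦y1.
  (forall b. ~J(b)) | (forall a. exists e. (~J(e) & J(a))) & (exists u1. J(u1)) | (exists y1. J(y1))
Pull the quantifiers to the front (each side's bound variable is not free in the other side):
  forall b. forall a. exists e. exists u1. exists y1. (~J(b) | ~J(e) & J(a) & J(u1) | J(y1))
The prefix is forall b forall a exists e exists u1 exists y1: 2 universal, 3 existential.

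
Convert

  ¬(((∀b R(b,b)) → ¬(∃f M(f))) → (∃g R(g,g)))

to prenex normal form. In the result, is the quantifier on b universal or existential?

existential

Eliminate → and ↔ using ¬ and ∨.
  ¬(¬(¬(∀b R(b,b)) ∨ ¬(∃f M(f))) ∨ (∃g R(g,g)))
Push ¬ through the quantifiers and connectives to reach negation normal form:
  ((∃b ¬R(b,b)) ∨ (∀f ¬M(f))) ∧ (∀g ¬R(g,g))
Pull the quantifiers to the front (each side's bound variable is not free in the other side):
  ∃b ∀f ∀g ((¬R(b,b) ∨ ¬M(f)) ∧ ¬R(g,g))
The quantifier ∀b sits under an odd number of negations (counting the antecedent side of each →), so it flips to ∃b.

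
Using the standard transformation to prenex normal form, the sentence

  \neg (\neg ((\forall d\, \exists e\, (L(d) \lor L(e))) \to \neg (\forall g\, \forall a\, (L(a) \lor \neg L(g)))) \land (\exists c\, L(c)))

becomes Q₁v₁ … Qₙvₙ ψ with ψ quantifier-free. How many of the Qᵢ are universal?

First replace A → B with ¬A ∨ B.
  \neg (\neg (\neg (\forall d\, \exists e\, (L(d) \lor L(e))) \lor \neg (\forall g\, \forall a\, (L(a) \lor \neg L(g)))) \land (\exists c\, L(c)))
Drive negations inward (¬∀x A ≡ ∃x ¬A, ¬∃x A ≡ ∀x ¬A, De Morgan for ∧/∨):
  (\exists d\, \forall e\, (\neg L(d) \land \neg L(e))) \lor (\exists g\, \exists a\, (\neg L(a) \land L(g))) \lor (\forall c\, \neg L(c))
All bound variables are already distinct, so no renaming is needed.
Finally move all quantifiers to the prefix:
  \exists d\, \forall e\, \exists g\, \exists a\, \forall c\, (\neg L(d) \land \neg L(e) \lor \neg L(a) \land L(g) \lor \neg L(c))
The prefix is \exists d \forall e \exists g \exists a \forall c: 2 universal, 3 existential.

2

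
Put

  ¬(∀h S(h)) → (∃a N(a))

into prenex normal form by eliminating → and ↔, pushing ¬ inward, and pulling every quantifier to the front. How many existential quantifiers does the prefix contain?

Eliminate → and ↔ using ¬ and ∨.
  ¬¬(∀h S(h)) ∨ (∃a N(a))
Drive negations inward (¬∀x A ≡ ∃x ¬A, ¬∃x A ≡ ∀x ¬A, De Morgan for ∧/∨):
  (∀h S(h)) ∨ (∃a N(a))
All bound variables are already distinct, so no renaming is needed.
Extract every quantifier outward, since the variables are now distinct and don't occur free across branches:
  ∀h ∃a (S(h) ∨ N(a))
The prefix is ∀h ∃a: 1 universal, 1 existential.

1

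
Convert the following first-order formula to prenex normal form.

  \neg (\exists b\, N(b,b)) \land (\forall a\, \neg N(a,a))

Drive negations inward (¬∀x A ≡ ∃x ¬A, ¬∃x A ≡ ∀x ¬A, De Morgan for ∧/∨):
  (\forall b\, \neg N(b,b)) \land (\forall a\, \neg N(a,a))
All bound variables are already distinct, so no renaming is needed.
Pull the quantifiers to the front (each side's bound variable is not free in the other side):
  \forall b\, \forall a\, (\neg N(b,b) \land \neg N(a,a))

\forall b\, \forall a\, (\neg N(b,b) \land \neg N(a,a))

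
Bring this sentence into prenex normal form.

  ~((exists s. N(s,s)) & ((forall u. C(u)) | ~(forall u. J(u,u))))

forall s. exists u. forall q. (~N(s,s) | ~C(u) & J(q,q))

Drive negations inward (¬∀x A ≡ ∃x ¬A, ¬∃x A ≡ ∀x ¬A, De Morgan for ∧/∨):
  (forall s. ~N(s,s)) | (exists u. ~C(u)) & (forall u. J(u,u))
Give each quantifier a distinct variable: u↦q.
  (forall s. ~N(s,s)) | (exists u. ~C(u)) & (forall q. J(q,q))
Pull the quantifiers to the front (each side's bound variable is not free in the other side):
  forall s. exists u. forall q. (~N(s,s) | ~C(u) & J(q,q))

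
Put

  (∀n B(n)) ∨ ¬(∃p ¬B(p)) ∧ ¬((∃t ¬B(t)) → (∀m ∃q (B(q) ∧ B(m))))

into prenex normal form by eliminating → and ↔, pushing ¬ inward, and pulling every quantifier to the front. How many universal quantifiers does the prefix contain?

3

Rewrite implications/biconditionals: A → B as ¬A ∨ B.
  (∀n B(n)) ∨ ¬(∃p ¬B(p)) ∧ ¬(¬(∃t ¬B(t)) ∨ (∀m ∃q (B(q) ∧ B(m))))
Push ¬ through the quantifiers and connectives to reach negation normal form:
  (∀n B(n)) ∨ (∀p B(p)) ∧ (∃t ¬B(t)) ∧ (∃m ∀q (¬B(q) ∨ ¬B(m)))
Extract every quantifier outward, since the variables are now distinct and don't occur free across branches:
  ∀n ∀p ∃t ∃m ∀q (B(n) ∨ B(p) ∧ ¬B(t) ∧ (¬B(q) ∨ ¬B(m)))
The prefix is ∀n ∀p ∃t ∃m ∀q: 3 universal, 2 existential.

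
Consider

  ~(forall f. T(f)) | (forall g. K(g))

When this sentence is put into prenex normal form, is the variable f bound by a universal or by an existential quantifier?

existential

Move each ¬ inward, flipping quantifiers it crosses:
  (exists f. ~T(f)) | (forall g. K(g))
All bound variables are already distinct, so no renaming is needed.
Finally move all quantifiers to the prefix:
  exists f. forall g. (~T(f) | K(g))
The quantifier forall f sits under an odd number of negations, so it flips to exists f.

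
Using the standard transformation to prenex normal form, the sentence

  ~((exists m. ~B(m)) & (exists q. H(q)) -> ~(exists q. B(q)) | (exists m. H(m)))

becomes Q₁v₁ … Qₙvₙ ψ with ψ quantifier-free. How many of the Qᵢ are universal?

First replace A → B with ¬A ∨ B.
  ~(~((exists m. ~B(m)) & (exists q. H(q))) | ~(exists q. B(q)) | (exists m. H(m)))
Drive negations inward (¬∀x A ≡ ∃x ¬A, ¬∃x A ≡ ∀x ¬A, De Morgan for ∧/∨):
  (exists m. ~B(m)) & (exists q. H(q)) & (exists q. B(q)) & (forall m. ~H(m))
Standardize variables apart so no two quantifiers bind the same name: q↦x1, m↦u1.
  (exists m. ~B(m)) & (exists q. H(q)) & (exists x1. B(x1)) & (forall u1. ~H(u1))
Extract every quantifier outward, since the variables are now distinct and don't occur free across branches:
  exists m. exists q. exists x1. forall u1. (~B(m) & H(q) & B(x1) & ~H(u1))
The prefix is exists m exists q exists x1 forall u1: 1 universal, 3 existential.

1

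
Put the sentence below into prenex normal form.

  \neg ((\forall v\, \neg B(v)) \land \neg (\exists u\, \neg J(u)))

\exists v\, \exists u\, (B(v) \lor \neg J(u))

Drive negations inward (¬∀x A ≡ ∃x ¬A, ¬∃x A ≡ ∀x ¬A, De Morgan for ∧/∨):
  (\exists v\, B(v)) \lor (\exists u\, \neg J(u))
Pull the quantifiers to the front (each side's bound variable is not free in the other side):
  \exists v\, \exists u\, (B(v) \lor \neg J(u))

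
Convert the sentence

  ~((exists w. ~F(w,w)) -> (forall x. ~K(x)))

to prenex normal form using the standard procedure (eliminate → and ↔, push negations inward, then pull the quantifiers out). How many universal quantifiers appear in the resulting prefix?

0

Rewrite implications/biconditionals: A → B as ¬A ∨ B.
  ~(~(exists w. ~F(w,w)) | (forall x. ~K(x)))
Push ¬ through the quantifiers and connectives to reach negation normal form:
  (exists w. ~F(w,w)) & (exists x. K(x))
Extract every quantifier outward, since the variables are now distinct and don't occur free across branches:
  exists w. exists x. (~F(w,w) & K(x))
The prefix is exists w exists x: 0 universal, 2 existential.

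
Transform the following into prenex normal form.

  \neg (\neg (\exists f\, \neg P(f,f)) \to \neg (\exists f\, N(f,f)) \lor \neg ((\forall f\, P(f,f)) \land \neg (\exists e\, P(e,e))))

First replace A → B with ¬A ∨ B.
  \neg (\neg \neg (\exists f\, \neg P(f,f)) \lor \neg (\exists f\, N(f,f)) \lor \neg ((\forall f\, P(f,f)) \land \neg (\exists e\, P(e,e))))
Push ¬ through the quantifiers and connectives to reach negation normal form:
  (\forall f\, P(f,f)) \land (\exists f\, N(f,f)) \land (\forall f\, P(f,f)) \land (\forall e\, \neg P(e,e))
Standardize variables apart so no two quantifiers bind the same name: f↦c, f↦v1.
  (\forall f\, P(f,f)) \land (\exists c\, N(c,c)) \land (\forall v1\, P(v1,v1)) \land (\forall e\, \neg P(e,e))
Pull the quantifiers to the front (each side's bound variable is not free in the other side):
  \forall f\, \exists c\, \forall v1\, \forall e\, (P(f,f) \land N(c,c) \land P(v1,v1) \land \neg P(e,e))

\forall f\, \exists c\, \forall v1\, \forall e\, (P(f,f) \land N(c,c) \land P(v1,v1) \land \neg P(e,e))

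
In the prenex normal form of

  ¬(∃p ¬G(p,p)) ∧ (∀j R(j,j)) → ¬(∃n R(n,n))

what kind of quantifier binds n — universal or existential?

universal

Rewrite implications/biconditionals: A → B as ¬A ∨ B.
  ¬(¬(∃p ¬G(p,p)) ∧ (∀j R(j,j))) ∨ ¬(∃n R(n,n))
Move each ¬ inward, flipping quantifiers it crosses:
  (∃p ¬G(p,p)) ∨ (∃j ¬R(j,j)) ∨ (∀n ¬R(n,n))
All bound variables are already distinct, so no renaming is needed.
Extract every quantifier outward, since the variables are now distinct and don't occur free across branches:
  ∃p ∃j ∀n (¬G(p,p) ∨ ¬R(j,j) ∨ ¬R(n,n))
The quantifier ∃n sits under an odd number of negations (counting the antecedent side of each →), so it flips to ∀n.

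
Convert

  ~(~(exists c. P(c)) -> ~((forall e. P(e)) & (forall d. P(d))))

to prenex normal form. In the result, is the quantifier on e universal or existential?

universal

Rewrite implications/biconditionals: A → B as ¬A ∨ B.
  ~(~~(exists c. P(c)) | ~((forall e. P(e)) & (forall d. P(d))))
Push ¬ through the quantifiers and connectives to reach negation normal form:
  (forall c. ~P(c)) & (forall e. P(e)) & (forall d. P(d))
Extract every quantifier outward, since the variables are now distinct and don't occur free across branches:
  forall c. forall e. forall d. (~P(c) & P(e) & P(d))
The quantifier forall e sits under an even number of negations (counting the antecedent side of each →), so it remains universal.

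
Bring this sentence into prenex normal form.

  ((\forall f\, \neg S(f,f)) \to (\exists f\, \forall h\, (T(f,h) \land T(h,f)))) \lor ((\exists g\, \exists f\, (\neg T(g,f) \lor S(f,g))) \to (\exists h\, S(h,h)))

First replace A → B with ¬A ∨ B.
  \neg (\forall f\, \neg S(f,f)) \lor (\exists f\, \forall h\, (T(f,h) \land T(h,f))) \lor \neg (\exists g\, \exists f\, (\neg T(g,f) \lor S(f,g))) \lor (\exists h\, S(h,h))
Push ¬ through the quantifiers and connectives to reach negation normal form:
  (\exists f\, S(f,f)) \lor (\exists f\, \forall h\, (T(f,h) \land T(h,f))) \lor (\forall g\, \forall f\, (T(g,f) \land \neg S(f,g))) \lor (\exists h\, S(h,h))
Standardize variables apart so no two quantifiers bind the same name: f↦c, f↦s, h↦u1.
  (\exists f\, S(f,f)) \lor (\exists c\, \forall h\, (T(c,h) \land T(h,c))) \lor (\forall g\, \forall s\, (T(g,s) \land \neg S(s,g))) \lor (\exists u1\, S(u1,u1))
Finally move all quantifiers to the prefix:
  \exists f\, \exists c\, \forall h\, \forall g\, \forall s\, \exists u1\, (S(f,f) \lor T(c,h) \land T(h,c) \lor T(g,s) \land \neg S(s,g) \lor S(u1,u1))

\exists f\, \exists c\, \forall h\, \forall g\, \forall s\, \exists u1\, (S(f,f) \lor T(c,h) \land T(h,c) \lor T(g,s) \land \neg S(s,g) \lor S(u1,u1))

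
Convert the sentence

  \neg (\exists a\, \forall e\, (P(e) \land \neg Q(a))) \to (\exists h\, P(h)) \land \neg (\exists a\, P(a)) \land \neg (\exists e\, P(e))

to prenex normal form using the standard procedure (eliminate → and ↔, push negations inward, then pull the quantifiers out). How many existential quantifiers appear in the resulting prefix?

2

Eliminate → and ↔ using ¬ and ∨.
  \neg \neg (\exists a\, \forall e\, (P(e) \land \neg Q(a))) \lor (\exists h\, P(h)) \land \neg (\exists a\, P(a)) \land \neg (\exists e\, P(e))
Move each ¬ inward, flipping quantifiers it crosses:
  (\exists a\, \forall e\, (P(e) \land \neg Q(a))) \lor (\exists h\, P(h)) \land (\forall a\, \neg P(a)) \land (\forall e\, \neg P(e))
Standardize variables apart so no two quantifiers bind the same name: a↦v, e↦v1.
  (\exists a\, \forall e\, (P(e) \land \neg Q(a))) \lor (\exists h\, P(h)) \land (\forall v\, \neg P(v)) \land (\forall v1\, \neg P(v1))
Extract every quantifier outward, since the variables are now distinct and don't occur free across branches:
  \exists a\, \forall e\, \exists h\, \forall v\, \forall v1\, (P(e) \land \neg Q(a) \lor P(h) \land \neg P(v) \land \neg P(v1))
The prefix is \exists a \forall e \exists h \forall v \forall v1: 3 universal, 2 existential.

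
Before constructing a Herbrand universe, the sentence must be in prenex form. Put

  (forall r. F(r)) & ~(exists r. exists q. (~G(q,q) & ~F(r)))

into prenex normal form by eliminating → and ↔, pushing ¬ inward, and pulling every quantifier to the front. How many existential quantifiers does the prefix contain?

Drive negations inward (¬∀x A ≡ ∃x ¬A, ¬∃x A ≡ ∀x ¬A, De Morgan for ∧/∨):
  (forall r. F(r)) & (forall r. forall q. (G(q,q) | F(r)))
Give each quantifier a distinct variable: r↦z.
  (forall r. F(r)) & (forall z. forall q. (G(q,q) | F(z)))
Finally move all quantifiers to the prefix:
  forall r. forall z. forall q. (F(r) & (G(q,q) | F(z)))
The prefix is forall r forall z forall q: 3 universal, 0 existential.

0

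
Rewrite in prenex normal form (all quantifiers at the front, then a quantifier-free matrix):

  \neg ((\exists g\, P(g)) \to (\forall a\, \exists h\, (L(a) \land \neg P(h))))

\exists g\, \exists a\, \forall h\, (P(g) \land (\neg L(a) \lor P(h)))

First replace A → B with ¬A ∨ B.
  \neg (\neg (\exists g\, P(g)) \lor (\forall a\, \exists h\, (L(a) \land \neg P(h))))
Drive negations inward (¬∀x A ≡ ∃x ¬A, ¬∃x A ≡ ∀x ¬A, De Morgan for ∧/∨):
  (\exists g\, P(g)) \land (\exists a\, \forall h\, (\neg L(a) \lor P(h)))
Extract every quantifier outward, since the variables are now distinct and don't occur free across branches:
  \exists g\, \exists a\, \forall h\, (P(g) \land (\neg L(a) \lor P(h)))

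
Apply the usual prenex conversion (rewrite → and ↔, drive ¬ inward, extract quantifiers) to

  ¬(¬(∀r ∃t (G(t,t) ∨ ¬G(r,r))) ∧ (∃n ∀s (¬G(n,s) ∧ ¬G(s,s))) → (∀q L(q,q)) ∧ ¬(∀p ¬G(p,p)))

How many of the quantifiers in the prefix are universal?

3

First replace A → B with ¬A ∨ B.
  ¬(¬(¬(∀r ∃t (G(t,t) ∨ ¬G(r,r))) ∧ (∃n ∀s (¬G(n,s) ∧ ¬G(s,s)))) ∨ (∀q L(q,q)) ∧ ¬(∀p ¬G(p,p)))
Drive negations inward (¬∀x A ≡ ∃x ¬A, ¬∃x A ≡ ∀x ¬A, De Morgan for ∧/∨):
  (∃r ∀t (¬G(t,t) ∧ G(r,r))) ∧ (∃n ∀s (¬G(n,s) ∧ ¬G(s,s))) ∧ ((∃q ¬L(q,q)) ∨ (∀p ¬G(p,p)))
All bound variables are already distinct, so no renaming is needed.
Extract every quantifier outward, since the variables are now distinct and don't occur free across branches:
  ∃r ∀t ∃n ∀s ∃q ∀p (¬G(t,t) ∧ G(r,r) ∧ ¬G(n,s) ∧ ¬G(s,s) ∧ (¬L(q,q) ∨ ¬G(p,p)))
The prefix is ∃r ∀t ∃n ∀s ∃q ∀p: 3 universal, 3 existential.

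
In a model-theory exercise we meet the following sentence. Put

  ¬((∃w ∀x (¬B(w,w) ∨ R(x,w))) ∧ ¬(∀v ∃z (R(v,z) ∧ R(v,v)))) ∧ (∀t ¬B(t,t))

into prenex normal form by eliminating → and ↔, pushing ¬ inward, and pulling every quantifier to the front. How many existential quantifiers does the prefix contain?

Move each ¬ inward, flipping quantifiers it crosses:
  ((∀w ∃x (B(w,w) ∧ ¬R(x,w))) ∨ (∀v ∃z (R(v,z) ∧ R(v,v)))) ∧ (∀t ¬B(t,t))
Finally move all quantifiers to the prefix:
  ∀w ∃x ∀v ∃z ∀t ((B(w,w) ∧ ¬R(x,w) ∨ R(v,z) ∧ R(v,v)) ∧ ¬B(t,t))
The prefix is ∀w ∃x ∀v ∃z ∀t: 3 universal, 2 existential.

2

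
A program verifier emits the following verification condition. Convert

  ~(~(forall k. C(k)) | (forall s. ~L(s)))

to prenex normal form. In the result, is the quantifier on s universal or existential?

existential

Push ¬ through the quantifiers and connectives to reach negation normal form:
  (forall k. C(k)) & (exists s. L(s))
Pull the quantifiers to the front (each side's bound variable is not free in the other side):
  forall k. exists s. (C(k) & L(s))
The quantifier forall s sits under an odd number of negations, so it flips to exists s.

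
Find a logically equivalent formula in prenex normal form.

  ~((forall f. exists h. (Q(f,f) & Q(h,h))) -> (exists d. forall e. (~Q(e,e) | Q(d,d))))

First replace A → B with ¬A ∨ B.
  ~(~(forall f. exists h. (Q(f,f) & Q(h,h))) | (exists d. forall e. (~Q(e,e) | Q(d,d))))
Drive negations inward (¬∀x A ≡ ∃x ¬A, ¬∃x A ≡ ∀x ¬A, De Morgan for ∧/∨):
  (forall f. exists h. (Q(f,f) & Q(h,h))) & (forall d. exists e. (Q(e,e) & ~Q(d,d)))
All bound variables are already distinct, so no renaming is needed.
Finally move all quantifiers to the prefix:
  forall f. exists h. forall d. exists e. (Q(f,f) & Q(h,h) & Q(e,e) & ~Q(d,d))

forall f. exists h. forall d. exists e. (Q(f,f) & Q(h,h) & Q(e,e) & ~Q(d,d))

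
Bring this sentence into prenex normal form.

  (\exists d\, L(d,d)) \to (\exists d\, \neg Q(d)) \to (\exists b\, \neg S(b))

Rewrite implications/biconditionals: A → B as ¬A ∨ B.
  \neg (\exists d\, L(d,d)) \lor \neg (\exists d\, \neg Q(d)) \lor (\exists b\, \neg S(b))
Drive negations inward (¬∀x A ≡ ∃x ¬A, ¬∃x A ≡ ∀x ¬A, De Morgan for ∧/∨):
  (\forall d\, \neg L(d,d)) \lor (\forall d\, Q(d)) \lor (\exists b\, \neg S(b))
Standardize variables apart so no two quantifiers bind the same name: d↦w1.
  (\forall d\, \neg L(d,d)) \lor (\forall w1\, Q(w1)) \lor (\exists b\, \neg S(b))
Extract every quantifier outward, since the variables are now distinct and don't occur free across branches:
  \forall d\, \forall w1\, \exists b\, (\neg L(d,d) \lor Q(w1) \lor \neg S(b))

\forall d\, \forall w1\, \exists b\, (\neg L(d,d) \lor Q(w1) \lor \neg S(b))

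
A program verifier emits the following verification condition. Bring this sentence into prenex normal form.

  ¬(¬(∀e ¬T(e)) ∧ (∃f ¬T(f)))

∀e ∀f (¬T(e) ∨ T(f))

Drive negations inward (¬∀x A ≡ ∃x ¬A, ¬∃x A ≡ ∀x ¬A, De Morgan for ∧/∨):
  (∀e ¬T(e)) ∨ (∀f T(f))
Pull the quantifiers to the front (each side's bound variable is not free in the other side):
  ∀e ∀f (¬T(e) ∨ T(f))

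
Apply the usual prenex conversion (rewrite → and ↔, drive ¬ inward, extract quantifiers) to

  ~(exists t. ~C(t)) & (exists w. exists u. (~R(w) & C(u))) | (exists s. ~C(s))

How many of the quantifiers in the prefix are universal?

1

Move each ¬ inward, flipping quantifiers it crosses:
  (forall t. C(t)) & (exists w. exists u. (~R(w) & C(u))) | (exists s. ~C(s))
All bound variables are already distinct, so no renaming is needed.
Pull the quantifiers to the front (each side's bound variable is not free in the other side):
  forall t. exists w. exists u. exists s. (C(t) & ~R(w) & C(u) | ~C(s))
The prefix is forall t exists w exists u exists s: 1 universal, 3 existential.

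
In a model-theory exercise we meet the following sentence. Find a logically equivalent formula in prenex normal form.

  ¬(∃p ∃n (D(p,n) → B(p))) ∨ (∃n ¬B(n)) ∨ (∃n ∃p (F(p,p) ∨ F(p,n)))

∀p ∀n ∃b ∃z ∃v (D(p,n) ∧ ¬B(p) ∨ ¬B(b) ∨ F(v,v) ∨ F(v,z))

Eliminate → and ↔ using ¬ and ∨.
  ¬(∃p ∃n (¬D(p,n) ∨ B(p))) ∨ (∃n ¬B(n)) ∨ (∃n ∃p (F(p,p) ∨ F(p,n)))
Move each ¬ inward, flipping quantifiers it crosses:
  (∀p ∀n (D(p,n) ∧ ¬B(p))) ∨ (∃n ¬B(n)) ∨ (∃n ∃p (F(p,p) ∨ F(p,n)))
Standardize variables apart so no two quantifiers bind the same name: n↦b, n↦z, p↦v.
  (∀p ∀n (D(p,n) ∧ ¬B(p))) ∨ (∃b ¬B(b)) ∨ (∃z ∃v (F(v,v) ∨ F(v,z)))
Pull the quantifiers to the front (each side's bound variable is not free in the other side):
  ∀p ∀n ∃b ∃z ∃v (D(p,n) ∧ ¬B(p) ∨ ¬B(b) ∨ F(v,v) ∨ F(v,z))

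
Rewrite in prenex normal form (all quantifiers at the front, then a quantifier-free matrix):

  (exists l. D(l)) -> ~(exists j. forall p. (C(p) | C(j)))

forall l. forall j. exists p. (~D(l) | ~C(p) & ~C(j))

Eliminate → and ↔ using ¬ and ∨.
  ~(exists l. D(l)) | ~(exists j. forall p. (C(p) | C(j)))
Drive negations inward (¬∀x A ≡ ∃x ¬A, ¬∃x A ≡ ∀x ¬A, De Morgan for ∧/∨):
  (forall l. ~D(l)) | (forall j. exists p. (~C(p) & ~C(j)))
All bound variables are already distinct, so no renaming is needed.
Finally move all quantifiers to the prefix:
  forall l. forall j. exists p. (~D(l) | ~C(p) & ~C(j))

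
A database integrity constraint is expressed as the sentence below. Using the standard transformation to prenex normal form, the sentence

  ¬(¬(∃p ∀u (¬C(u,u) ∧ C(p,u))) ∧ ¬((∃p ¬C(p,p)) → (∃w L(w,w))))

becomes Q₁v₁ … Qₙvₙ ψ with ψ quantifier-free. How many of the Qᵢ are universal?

First replace A → B with ¬A ∨ B.
  ¬(¬(∃p ∀u (¬C(u,u) ∧ C(p,u))) ∧ ¬(¬(∃p ¬C(p,p)) ∨ (∃w L(w,w))))
Push ¬ through the quantifiers and connectives to reach negation normal form:
  (∃p ∀u (¬C(u,u) ∧ C(p,u))) ∨ (∀p C(p,p)) ∨ (∃w L(w,w))
Give each quantifier a distinct variable: p↦y.
  (∃p ∀u (¬C(u,u) ∧ C(p,u))) ∨ (∀y C(y,y)) ∨ (∃w L(w,w))
Extract every quantifier outward, since the variables are now distinct and don't occur free across branches:
  ∃p ∀u ∀y ∃w (¬C(u,u) ∧ C(p,u) ∨ C(y,y) ∨ L(w,w))
The prefix is ∃p ∀u ∀y ∃w: 2 universal, 2 existential.

2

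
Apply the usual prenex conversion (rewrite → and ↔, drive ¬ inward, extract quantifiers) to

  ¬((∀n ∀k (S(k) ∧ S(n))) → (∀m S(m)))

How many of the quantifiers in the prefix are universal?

First replace A → B with ¬A ∨ B.
  ¬(¬(∀n ∀k (S(k) ∧ S(n))) ∨ (∀m S(m)))
Move each ¬ inward, flipping quantifiers it crosses:
  (∀n ∀k (S(k) ∧ S(n))) ∧ (∃m ¬S(m))
Finally move all quantifiers to the prefix:
  ∀n ∀k ∃m (S(k) ∧ S(n) ∧ ¬S(m))
The prefix is ∀n ∀k ∃m: 2 universal, 1 existential.

2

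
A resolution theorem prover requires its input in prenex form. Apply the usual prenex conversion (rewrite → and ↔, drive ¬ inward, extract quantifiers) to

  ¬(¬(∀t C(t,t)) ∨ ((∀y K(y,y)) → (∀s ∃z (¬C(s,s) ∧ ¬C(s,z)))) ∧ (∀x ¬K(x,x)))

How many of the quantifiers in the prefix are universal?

3

First replace A → B with ¬A ∨ B.
  ¬(¬(∀t C(t,t)) ∨ (¬(∀y K(y,y)) ∨ (∀s ∃z (¬C(s,s) ∧ ¬C(s,z)))) ∧ (∀x ¬K(x,x)))
Push ¬ through the quantifiers and connectives to reach negation normal form:
  (∀t C(t,t)) ∧ ((∀y K(y,y)) ∧ (∃s ∀z (C(s,s) ∨ C(s,z))) ∨ (∃x K(x,x)))
Extract every quantifier outward, since the variables are now distinct and don't occur free across branches:
  ∀t ∀y ∃s ∀z ∃x (C(t,t) ∧ (K(y,y) ∧ (C(s,s) ∨ C(s,z)) ∨ K(x,x)))
The prefix is ∀t ∀y ∃s ∀z ∃x: 3 universal, 2 existential.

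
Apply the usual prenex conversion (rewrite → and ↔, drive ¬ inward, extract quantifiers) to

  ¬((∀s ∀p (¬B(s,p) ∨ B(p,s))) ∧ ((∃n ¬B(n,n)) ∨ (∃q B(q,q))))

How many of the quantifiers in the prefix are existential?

Drive negations inward (¬∀x A ≡ ∃x ¬A, ¬∃x A ≡ ∀x ¬A, De Morgan for ∧/∨):
  (∃s ∃p (B(s,p) ∧ ¬B(p,s))) ∨ (∀n B(n,n)) ∧ (∀q ¬B(q,q))
All bound variables are already distinct, so no renaming is needed.
Extract every quantifier outward, since the variables are now distinct and don't occur free across branches:
  ∃s ∃p ∀n ∀q (B(s,p) ∧ ¬B(p,s) ∨ B(n,n) ∧ ¬B(q,q))
The prefix is ∃s ∃p ∀n ∀q: 2 universal, 2 existential.

2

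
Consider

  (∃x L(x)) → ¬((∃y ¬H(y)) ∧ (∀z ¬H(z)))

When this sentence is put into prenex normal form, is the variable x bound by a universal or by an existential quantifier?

universal

First replace A → B with ¬A ∨ B.
  ¬(∃x L(x)) ∨ ¬((∃y ¬H(y)) ∧ (∀z ¬H(z)))
Move each ¬ inward, flipping quantifiers it crosses:
  (∀x ¬L(x)) ∨ (∀y H(y)) ∨ (∃z H(z))
Finally move all quantifiers to the prefix:
  ∀x ∀y ∃z (¬L(x) ∨ H(y) ∨ H(z))
The quantifier ∃x sits under an odd number of negations (counting the antecedent side of each →), so it flips to ∀x.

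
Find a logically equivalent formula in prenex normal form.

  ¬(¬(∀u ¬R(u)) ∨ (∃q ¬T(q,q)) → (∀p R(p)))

Eliminate → and ↔ using ¬ and ∨.
  ¬(¬(¬(∀u ¬R(u)) ∨ (∃q ¬T(q,q))) ∨ (∀p R(p)))
Drive negations inward (¬∀x A ≡ ∃x ¬A, ¬∃x A ≡ ∀x ¬A, De Morgan for ∧/∨):
  ((∃u R(u)) ∨ (∃q ¬T(q,q))) ∧ (∃p ¬R(p))
Extract every quantifier outward, since the variables are now distinct and don't occur free across branches:
  ∃u ∃q ∃p ((R(u) ∨ ¬T(q,q)) ∧ ¬R(p))

∃u ∃q ∃p ((R(u) ∨ ¬T(q,q)) ∧ ¬R(p))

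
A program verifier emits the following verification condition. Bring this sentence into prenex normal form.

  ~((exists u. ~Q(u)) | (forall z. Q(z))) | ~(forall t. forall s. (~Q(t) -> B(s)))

forall u. exists z. exists t. exists s. (Q(u) & ~Q(z) | ~Q(t) & ~B(s))

Rewrite implications/biconditionals: A → B as ¬A ∨ B.
  ~((exists u. ~Q(u)) | (forall z. Q(z))) | ~(forall t. forall s. (~~Q(t) | B(s)))
Drive negations inward (¬∀x A ≡ ∃x ¬A, ¬∃x A ≡ ∀x ¬A, De Morgan for ∧/∨):
  (forall u. Q(u)) & (exists z. ~Q(z)) | (exists t. exists s. (~Q(t) & ~B(s)))
All bound variables are already distinct, so no renaming is needed.
Finally move all quantifiers to the prefix:
  forall u. exists z. exists t. exists s. (Q(u) & ~Q(z) | ~Q(t) & ~B(s))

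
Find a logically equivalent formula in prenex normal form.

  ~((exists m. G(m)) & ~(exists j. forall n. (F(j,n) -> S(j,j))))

forall m. exists j. forall n. (~G(m) | ~F(j,n) | S(j,j))

Eliminate → and ↔ using ¬ and ∨.
  ~((exists m. G(m)) & ~(exists j. forall n. (~F(j,n) | S(j,j))))
Drive negations inward (¬∀x A ≡ ∃x ¬A, ¬∃x A ≡ ∀x ¬A, De Morgan for ∧/∨):
  (forall m. ~G(m)) | (exists j. forall n. (~F(j,n) | S(j,j)))
Finally move all quantifiers to the prefix:
  forall m. exists j. forall n. (~G(m) | ~F(j,n) | S(j,j))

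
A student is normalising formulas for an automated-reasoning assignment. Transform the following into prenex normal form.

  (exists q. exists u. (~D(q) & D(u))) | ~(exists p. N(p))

Drive negations inward (¬∀x A ≡ ∃x ¬A, ¬∃x A ≡ ∀x ¬A, De Morgan for ∧/∨):
  (exists q. exists u. (~D(q) & D(u))) | (forall p. ~N(p))
All bound variables are already distinct, so no renaming is needed.
Finally move all quantifiers to the prefix:
  exists q. exists u. forall p. (~D(q) & D(u) | ~N(p))

exists q. exists u. forall p. (~D(q) & D(u) | ~N(p))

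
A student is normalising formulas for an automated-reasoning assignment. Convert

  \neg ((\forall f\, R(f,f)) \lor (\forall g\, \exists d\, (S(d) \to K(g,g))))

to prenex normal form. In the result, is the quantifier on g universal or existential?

existential

Rewrite implications/biconditionals: A → B as ¬A ∨ B.
  \neg ((\forall f\, R(f,f)) \lor (\forall g\, \exists d\, (\neg S(d) \lor K(g,g))))
Push ¬ through the quantifiers and connectives to reach negation normal form:
  (\exists f\, \neg R(f,f)) \land (\exists g\, \forall d\, (S(d) \land \neg K(g,g)))
Finally move all quantifiers to the prefix:
  \exists f\, \exists g\, \forall d\, (\neg R(f,f) \land S(d) \land \neg K(g,g))
The quantifier \forall g sits under an odd number of negations (counting the antecedent side of each →), so it flips to \exists g.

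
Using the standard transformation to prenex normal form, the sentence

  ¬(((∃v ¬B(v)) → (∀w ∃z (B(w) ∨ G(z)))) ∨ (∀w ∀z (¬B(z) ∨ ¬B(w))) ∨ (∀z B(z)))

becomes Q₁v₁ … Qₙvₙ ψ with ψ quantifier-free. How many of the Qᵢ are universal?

1

Rewrite implications/biconditionals: A → B as ¬A ∨ B.
  ¬(¬(∃v ¬B(v)) ∨ (∀w ∃z (B(w) ∨ G(z))) ∨ (∀w ∀z (¬B(z) ∨ ¬B(w))) ∨ (∀z B(z)))
Move each ¬ inward, flipping quantifiers it crosses:
  (∃v ¬B(v)) ∧ (∃w ∀z (¬B(w) ∧ ¬G(z))) ∧ (∃w ∃z (B(z) ∧ B(w))) ∧ (∃z ¬B(z))
Rename bound variables to avoid capture: w↦b, z↦u1, z↦y1.
  (∃v ¬B(v)) ∧ (∃w ∀z (¬B(w) ∧ ¬G(z))) ∧ (∃b ∃u1 (B(u1) ∧ B(b))) ∧ (∃y1 ¬B(y1))
Finally move all quantifiers to the prefix:
  ∃v ∃w ∀z ∃b ∃u1 ∃y1 (¬B(v) ∧ ¬B(w) ∧ ¬G(z) ∧ B(u1) ∧ B(b) ∧ ¬B(y1))
The prefix is ∃v ∃w ∀z ∃b ∃u1 ∃y1: 1 universal, 5 existential.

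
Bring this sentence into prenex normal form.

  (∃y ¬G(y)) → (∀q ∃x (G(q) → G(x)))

Rewrite implications/biconditionals: A → B as ¬A ∨ B.
  ¬(∃y ¬G(y)) ∨ (∀q ∃x (¬G(q) ∨ G(x)))
Drive negations inward (¬∀x A ≡ ∃x ¬A, ¬∃x A ≡ ∀x ¬A, De Morgan for ∧/∨):
  (∀y G(y)) ∨ (∀q ∃x (¬G(q) ∨ G(x)))
Pull the quantifiers to the front (each side's bound variable is not free in the other side):
  ∀y ∀q ∃x (G(y) ∨ ¬G(q) ∨ G(x))

∀y ∀q ∃x (G(y) ∨ ¬G(q) ∨ G(x))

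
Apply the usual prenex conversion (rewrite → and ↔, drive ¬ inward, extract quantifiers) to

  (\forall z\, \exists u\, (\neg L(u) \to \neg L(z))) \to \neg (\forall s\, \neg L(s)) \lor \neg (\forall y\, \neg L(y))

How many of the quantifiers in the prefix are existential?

Rewrite implications/biconditionals: A → B as ¬A ∨ B.
  \neg (\forall z\, \exists u\, (\neg \neg L(u) \lor \neg L(z))) \lor \neg (\forall s\, \neg L(s)) \lor \neg (\forall y\, \neg L(y))
Push ¬ through the quantifiers and connectives to reach negation normal form:
  (\exists z\, \forall u\, (\neg L(u) \land L(z))) \lor (\exists s\, L(s)) \lor (\exists y\, L(y))
Pull the quantifiers to the front (each side's bound variable is not free in the other side):
  \exists z\, \forall u\, \exists s\, \exists y\, (\neg L(u) \land L(z) \lor L(s) \lor L(y))
The prefix is \exists z \forall u \exists s \exists y: 1 universal, 3 existential.

3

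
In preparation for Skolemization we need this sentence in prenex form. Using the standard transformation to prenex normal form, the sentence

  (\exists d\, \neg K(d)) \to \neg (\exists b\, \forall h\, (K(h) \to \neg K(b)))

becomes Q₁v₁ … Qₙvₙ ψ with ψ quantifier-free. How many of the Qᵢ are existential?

1

Rewrite implications/biconditionals: A → B as ¬A ∨ B.
  \neg (\exists d\, \neg K(d)) \lor \neg (\exists b\, \forall h\, (\neg K(h) \lor \neg K(b)))
Move each ¬ inward, flipping quantifiers it crosses:
  (\forall d\, K(d)) \lor (\forall b\, \exists h\, (K(h) \land K(b)))
All bound variables are already distinct, so no renaming is needed.
Extract every quantifier outward, since the variables are now distinct and don't occur free across branches:
  \forall d\, \forall b\, \exists h\, (K(d) \lor K(h) \land K(b))
The prefix is \forall d \forall b \exists h: 2 universal, 1 existential.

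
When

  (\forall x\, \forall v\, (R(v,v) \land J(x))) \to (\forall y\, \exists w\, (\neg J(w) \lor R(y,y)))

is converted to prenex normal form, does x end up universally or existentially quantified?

existential

First replace A → B with ¬A ∨ B.
  \neg (\forall x\, \forall v\, (R(v,v) \land J(x))) \lor (\forall y\, \exists w\, (\neg J(w) \lor R(y,y)))
Move each ¬ inward, flipping quantifiers it crosses:
  (\exists x\, \exists v\, (\neg R(v,v) \lor \neg J(x))) \lor (\forall y\, \exists w\, (\neg J(w) \lor R(y,y)))
All bound variables are already distinct, so no renaming is needed.
Pull the quantifiers to the front (each side's bound variable is not free in the other side):
  \exists x\, \exists v\, \forall y\, \exists w\, (\neg R(v,v) \lor \neg J(x) \lor \neg J(w) \lor R(y,y))
The quantifier \forall x sits under an odd number of negations (counting the antecedent side of each →), so it flips to \exists x.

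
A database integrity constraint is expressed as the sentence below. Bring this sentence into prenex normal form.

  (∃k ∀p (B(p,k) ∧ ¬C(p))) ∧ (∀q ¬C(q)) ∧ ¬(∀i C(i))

∃k ∀p ∀q ∃i (B(p,k) ∧ ¬C(p) ∧ ¬C(q) ∧ ¬C(i))

Drive negations inward (¬∀x A ≡ ∃x ¬A, ¬∃x A ≡ ∀x ¬A, De Morgan for ∧/∨):
  (∃k ∀p (B(p,k) ∧ ¬C(p))) ∧ (∀q ¬C(q)) ∧ (∃i ¬C(i))
All bound variables are already distinct, so no renaming is needed.
Extract every quantifier outward, since the variables are now distinct and don't occur free across branches:
  ∃k ∀p ∀q ∃i (B(p,k) ∧ ¬C(p) ∧ ¬C(q) ∧ ¬C(i))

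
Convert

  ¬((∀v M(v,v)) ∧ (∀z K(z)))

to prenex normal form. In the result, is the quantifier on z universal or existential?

existential

Move each ¬ inward, flipping quantifiers it crosses:
  (∃v ¬M(v,v)) ∨ (∃z ¬K(z))
Pull the quantifiers to the front (each side's bound variable is not free in the other side):
  ∃v ∃z (¬M(v,v) ∨ ¬K(z))
The quantifier ∀z sits under an odd number of negations, so it flips to ∃z.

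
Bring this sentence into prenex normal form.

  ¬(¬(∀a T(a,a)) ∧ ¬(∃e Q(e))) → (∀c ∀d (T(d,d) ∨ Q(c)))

Rewrite implications/biconditionals: A → B as ¬A ∨ B.
  ¬¬(¬(∀a T(a,a)) ∧ ¬(∃e Q(e))) ∨ (∀c ∀d (T(d,d) ∨ Q(c)))
Move each ¬ inward, flipping quantifiers it crosses:
  (∃a ¬T(a,a)) ∧ (∀e ¬Q(e)) ∨ (∀c ∀d (T(d,d) ∨ Q(c)))
Extract every quantifier outward, since the variables are now distinct and don't occur free across branches:
  ∃a ∀e ∀c ∀d (¬T(a,a) ∧ ¬Q(e) ∨ T(d,d) ∨ Q(c))

∃a ∀e ∀c ∀d (¬T(a,a) ∧ ¬Q(e) ∨ T(d,d) ∨ Q(c))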